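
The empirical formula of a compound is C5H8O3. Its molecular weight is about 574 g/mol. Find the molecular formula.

C25H40O15

Empirical-formula mass = 116.11 g/mol
n = 574 / 116.11 = 4.94 ≈ 5
Molecular formula = (C5H8O3)5 = C25H40O15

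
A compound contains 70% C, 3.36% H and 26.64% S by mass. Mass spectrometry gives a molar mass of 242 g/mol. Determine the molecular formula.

C14H8S2

Assume 100 g: 70 g C, 3.36 g H, 26.64 g S.
Moles — C: 70 / 12.01 = 5.828 mol; H: 3.36 / 1.008 = 3.333 mol; S: 26.64 / 32.07 = 0.8307 mol
Ratios (÷ 0.8307): C 7.016, H 4.013, S 1.000
Ratio ≈ 7:4:1, so the empirical formula is C7H4S
Empirical-formula mass = 120.17 g/mol
n = 242 / 120.17 = 2.01 ≈ 2
Molecular formula = (C7H4S)×2 = C14H8S2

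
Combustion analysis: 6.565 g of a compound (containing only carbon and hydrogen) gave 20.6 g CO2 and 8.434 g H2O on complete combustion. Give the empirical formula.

mol C = 20.6 / 44.01 = 0.4681; mass C = 0.4681 × 12.01 = 5.622 g
mol H = 2 × (8.434 / 18.02) = 0.9361; mass H = 0.9361 × 1.008 = 0.9436 g
Smallest is C at 0.4681 mol; normalising gives C 1.000, H 2.000
≈ 1:2 → CH2

CH2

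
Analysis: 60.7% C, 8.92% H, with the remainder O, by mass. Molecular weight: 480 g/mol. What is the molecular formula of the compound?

Assume 100 g: 60.7 g C, 8.92 g H, 30.38 g O.
n(C) = 60.7/12.01 = 5.054, n(H) = 8.92/1.008 = 8.849, n(O) = 30.38/16.00 = 1.899
Divide by the smallest (1.899 mol O): C 2.662, H 4.661, O 1.000
Scaling by 3: C 7.99, H 13.98, O 3.00 → C8H14O3
Empirical-formula mass = 158.19 g/mol
n = 480 / 158.19 = 3.03 ≈ 3
Molecular formula = (C8H14O3)×3 = C24H42O9

C24H42O9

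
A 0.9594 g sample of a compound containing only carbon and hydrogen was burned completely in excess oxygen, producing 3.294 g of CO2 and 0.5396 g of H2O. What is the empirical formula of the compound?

C5H4

mol C = 3.294 / 44.01 = 0.07485; mass C = 0.07485 × 12.01 = 0.8989 g
mol H = 2 × (0.5396 / 18.02) = 0.05989; mass H = 0.05989 × 1.008 = 0.06037 g
Divide by the smallest (0.05989 mol H): C 1.250, H 1.000
Scaling by 4: C 5.00, H 4.00 → C5H4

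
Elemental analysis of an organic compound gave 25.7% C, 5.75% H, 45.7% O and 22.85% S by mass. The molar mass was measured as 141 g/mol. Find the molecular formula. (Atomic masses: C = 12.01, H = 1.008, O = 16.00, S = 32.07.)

C3H8O4S

Assume 100 g: 25.7 g C, 5.75 g H, 45.7 g O, 22.85 g S.
Moles — C: 25.7 / 12.01 = 2.14 mol; H: 5.75 / 1.008 = 5.704 mol; O: 45.7 / 16.00 = 2.856 mol; S: 22.85 / 32.07 = 0.7125 mol
Smallest is S at 0.7125 mol; normalising gives C 3.003, H 8.006, O 4.009, S 1.000
Ratio ≈ 3:8:4:1, so the empirical formula is C3H8O4S
Empirical-formula mass = 140.16 g/mol
n = 141 / 140.16 = 1.01 ≈ 1
Molecular formula = empirical formula = C3H8O4S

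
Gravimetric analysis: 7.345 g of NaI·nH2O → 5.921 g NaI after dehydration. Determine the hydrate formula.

Mass of water lost = 7.345 − 5.921 = 1.424 g → 1.424 / 18.02 = 0.07902 mol H2O
Molar mass of NaI = 149.89 g/mol → mol NaI = 5.921 / 149.89 = 0.0395
n = 0.07902 / 0.0395 = 2.00 ≈ 2 → NaI·2H2O

NaI·2H2O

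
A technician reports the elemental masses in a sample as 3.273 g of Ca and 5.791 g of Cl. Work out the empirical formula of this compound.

Moles — Ca: 3.273 / 40.08 = 0.08166 mol; Cl: 5.791 / 35.45 = 0.1634 mol
Divide by the smallest (0.08166 mol Ca): Ca 1.000, Cl 2.000
≈ 1:2 → CaCl2

CaCl2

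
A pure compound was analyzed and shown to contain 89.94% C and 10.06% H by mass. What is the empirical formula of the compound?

Assume 100 g: 89.94 g C, 10.06 g H.
n(C) = 89.94/12.01 = 7.489, n(H) = 10.06/1.008 = 9.98
Divide by the smallest (7.489 mol C): C 1.000, H 1.333
Multiply by 3: C 3.00, H 4.00 → C3H4

C3H4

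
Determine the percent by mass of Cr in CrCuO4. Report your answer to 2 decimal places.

Molar mass = 1(52.00) + 1(63.55) + 4(16.00) = 179.550 g/mol
Mass of Cr per mole = 1 × 52.00 = 52.000 g
% Cr = 52.000 / 179.550 × 100 = 28.96%

28.96%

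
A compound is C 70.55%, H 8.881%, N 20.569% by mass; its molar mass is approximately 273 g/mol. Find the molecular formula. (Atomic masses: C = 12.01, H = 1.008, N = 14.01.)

C16H24N4

Assume 100 g: 70.55 g C, 8.881 g H, 20.569 g N.
Moles — C: 70.55 / 12.01 = 5.874 mol; H: 8.881 / 1.008 = 8.811 mol; N: 20.569 / 14.01 = 1.468 mol
Ratios (÷ 1.468): C 4.001, H 6.001, N 1.000
Ratio ≈ 4:6:1, so the empirical formula is C4H6N
Empirical-formula mass = 68.10 g/mol
n = 273 / 68.10 = 4.01 ≈ 4
Molecular formula = (C4H6N)×4 = C16H24N4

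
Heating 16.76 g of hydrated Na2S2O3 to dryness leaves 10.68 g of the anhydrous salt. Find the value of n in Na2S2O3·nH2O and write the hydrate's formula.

Mass of water lost = 16.76 − 10.68 = 6.08 g → 6.08 / 18.02 = 0.3374 mol H2O
Molar mass of Na2S2O3 = 158.12 g/mol → mol Na2S2O3 = 10.68 / 158.12 = 0.06754
n = 0.3374 / 0.06754 = 5.00 ≈ 5 → Na2S2O3·5H2O

Na2S2O3·5H2O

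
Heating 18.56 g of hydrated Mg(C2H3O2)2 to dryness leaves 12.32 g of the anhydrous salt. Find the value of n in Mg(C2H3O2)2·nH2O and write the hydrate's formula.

Mg(C2H3O2)2·4H2O

Mass of water lost = 18.56 − 12.32 = 6.24 g → 6.24 / 18.02 = 0.3463 mol H2O
Molar mass of Mg(C2H3O2)2 = 142.40 g/mol → mol Mg(C2H3O2)2 = 12.32 / 142.40 = 0.08652
n = 0.3463 / 0.08652 = 4.00 ≈ 4 → Mg(C2H3O2)2·4H2O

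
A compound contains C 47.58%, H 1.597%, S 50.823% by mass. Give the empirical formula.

Assume 100 g: 47.58 g C, 1.597 g H, 50.823 g S.
n(C) = 47.58/12.01 = 3.962, n(H) = 1.597/1.008 = 1.584, n(S) = 50.823/32.07 = 1.585
Divide by the smallest (1.584 mol H): C 2.501, H 1.000, S 1.000
×2: C 5.00, H 2.00, S 2.00 → C5H2S2

C5H2S2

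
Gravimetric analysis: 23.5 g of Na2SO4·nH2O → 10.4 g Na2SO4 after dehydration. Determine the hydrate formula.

Mass of water lost = 23.5 − 10.4 = 13.1 g → 13.1 / 18.02 = 0.727 mol H2O
Molar mass of Na2SO4 = 142.05 g/mol → mol Na2SO4 = 10.4 / 142.05 = 0.07321
n = 0.727 / 0.07321 = 9.93 ≈ 10 → Na2SO4·10H2O

Na2SO4·10H2O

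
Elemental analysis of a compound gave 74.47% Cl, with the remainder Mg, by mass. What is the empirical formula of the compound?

Assume 100 g: 74.47 g Cl, 25.53 g Mg.
Cl: 74.47 g ÷ 35.45 g/mol = 2.101 mol
Mg: 25.53 g ÷ 24.31 g/mol = 1.05 mol
Ratios (÷ 1.05): Cl 2.000, Mg 1.000
→ Cl2Mg

Cl2Mg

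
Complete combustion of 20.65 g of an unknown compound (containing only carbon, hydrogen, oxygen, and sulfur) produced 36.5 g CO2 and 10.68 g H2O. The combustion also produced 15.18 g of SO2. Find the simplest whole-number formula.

C7H10OS2

mol C = 36.5 / 44.01 = 0.8294; mass C = 0.8294 × 12.01 = 9.961 g
mol H = 2 × (10.68 / 18.02) = 1.185; mass H = 1.185 × 1.008 = 1.195 g
mol S = 15.18 / 64.07 = 0.2369; mass S = 7.598 g
mass O = 20.65 − (18.75) = 1.896 g → mol O = 0.1185
Smallest is O at 0.1185 mol; normalising gives C 6.998, H 10.001, O 1.000, S 1.999
Ratio ≈ 7:10:1:2, so the empirical formula is C7H10OS2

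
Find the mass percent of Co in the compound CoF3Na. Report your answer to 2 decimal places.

Molar mass = 1(58.93) + 3(19.00) + 1(22.99) = 138.920 g/mol
Mass of Co per mole = 1 × 58.93 = 58.930 g
% Co = 58.930 / 138.920 × 100 = 42.42%

42.42%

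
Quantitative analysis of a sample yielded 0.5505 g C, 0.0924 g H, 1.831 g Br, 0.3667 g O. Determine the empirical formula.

C2H4BrO

n(C) = 0.5505/12.01 = 0.04584, n(H) = 0.0924/1.008 = 0.09167, n(Br) = 1.831/79.90 = 0.02292, n(O) = 0.3667/16.00 = 0.02292
Divide by the smallest (0.02292 mol Br): C 2.000, H 4.000, Br 1.000, O 1.000
Ratio ≈ 2:4:1:1, so the empirical formula is C2H4BrO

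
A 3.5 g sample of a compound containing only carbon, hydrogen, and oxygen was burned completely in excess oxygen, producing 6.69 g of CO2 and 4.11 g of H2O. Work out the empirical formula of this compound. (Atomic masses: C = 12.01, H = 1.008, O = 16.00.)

mol C = 6.69 / 44.01 = 0.1520; mass C = 0.1520 × 12.01 = 1.826 g
mol H = 2 × (4.11 / 18.02) = 0.4562; mass H = 0.4562 × 1.008 = 0.4598 g
mass O = 3.5 − (2.285) = 1.215 g → mol O = 0.07591
Ratios (÷ 0.07591): C 2.003, H 6.009, O 1.000
≈ 2:6:1 → C2H6O

C2H6O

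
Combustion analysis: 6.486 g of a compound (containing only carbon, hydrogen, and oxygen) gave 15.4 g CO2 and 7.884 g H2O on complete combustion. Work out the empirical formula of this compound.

C4H10O

mol C = 15.4 / 44.01 = 0.3499; mass C = 0.3499 × 12.01 = 4.203 g
mol H = 2 × (7.884 / 18.02) = 0.8750; mass H = 0.8750 × 1.008 = 0.8820 g
mass O = 6.486 − (5.085) = 1.401 g → mol O = 0.08759
Smallest is O at 0.08759 mol; normalising gives C 3.995, H 9.990, O 1.000
→ C4H10O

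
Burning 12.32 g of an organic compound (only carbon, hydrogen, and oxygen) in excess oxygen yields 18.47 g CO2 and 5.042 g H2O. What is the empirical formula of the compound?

mol C = 18.47 / 44.01 = 0.4197; mass C = 0.4197 × 12.01 = 5.040 g
mol H = 2 × (5.042 / 18.02) = 0.5596; mass H = 0.5596 × 1.008 = 0.5641 g
mass O = 12.32 − (5.604) = 6.716 g → mol O = 0.4197
Divide by the smallest (0.4197 mol C): C 1.000, H 1.333, O 1.000
×3: C 3.00, H 4.00, O 3.00 → C3H4O3

C3H4O3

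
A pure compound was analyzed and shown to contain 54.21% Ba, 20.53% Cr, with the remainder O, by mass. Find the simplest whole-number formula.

BaCrO4

Assume 100 g: 54.21 g Ba, 20.53 g Cr, 25.26 g O.
n(Ba) = 54.21/137.33 = 0.3947, n(Cr) = 20.53/52.00 = 0.3948, n(O) = 25.26/16.00 = 1.579
Divide by the smallest (0.3947 mol Ba): Ba 1.000, Cr 1.000, O 3.999
Ratio ≈ 1:1:4, so the empirical formula is BaCrO4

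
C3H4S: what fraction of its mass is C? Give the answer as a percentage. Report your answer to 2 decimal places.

Molar mass = 3(12.01) + 4(1.008) + 1(32.07) = 72.132 g/mol
Mass of C per mole = 3 × 12.01 = 36.030 g
% C = 36.030 / 72.132 × 100 = 49.95%

49.95%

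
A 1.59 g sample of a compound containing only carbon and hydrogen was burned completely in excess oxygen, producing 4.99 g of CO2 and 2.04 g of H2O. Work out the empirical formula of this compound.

CH2

mol C = 4.99 / 44.01 = 0.1134; mass C = 0.1134 × 12.01 = 1.362 g
mol H = 2 × (2.04 / 18.02) = 0.2264; mass H = 0.2264 × 1.008 = 0.2282 g
Divide by the smallest (0.1134 mol C): C 1.000, H 1.997
Ratio ≈ 1:2, so the empirical formula is CH2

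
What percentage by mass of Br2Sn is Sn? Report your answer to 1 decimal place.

42.6%

Molar mass = 2(79.90) + 1(118.71) = 278.510 g/mol
Mass of Sn per mole = 1 × 118.71 = 118.710 g
% Sn = 118.710 / 278.510 × 100 = 42.6%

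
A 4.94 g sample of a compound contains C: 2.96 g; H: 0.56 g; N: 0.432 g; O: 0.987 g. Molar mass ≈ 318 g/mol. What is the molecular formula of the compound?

C16H36N2O4

n(C) = 2.96/12.01 = 0.2465, n(H) = 0.56/1.008 = 0.5556, n(N) = 0.432/14.01 = 0.03084, n(O) = 0.987/16.00 = 0.06169
Smallest is N at 0.03084 mol; normalising gives C 7.993, H 18.017, N 1.000, O 2.001
→ C8H18NO2
Empirical-formula mass = 160.23 g/mol
n = 318 / 160.23 = 1.98 ≈ 2
Molecular formula = (C8H18NO2)×2 = C16H36N2O4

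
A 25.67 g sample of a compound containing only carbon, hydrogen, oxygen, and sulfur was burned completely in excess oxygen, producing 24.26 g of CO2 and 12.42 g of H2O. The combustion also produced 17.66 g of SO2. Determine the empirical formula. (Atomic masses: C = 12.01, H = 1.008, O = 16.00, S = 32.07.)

mol C = 24.26 / 44.01 = 0.5512; mass C = 0.5512 × 12.01 = 6.620 g
mol H = 2 × (12.42 / 18.02) = 1.378; mass H = 1.378 × 1.008 = 1.389 g
mol S = 17.66 / 64.07 = 0.2756; mass S = 8.840 g
mass O = 25.67 − (16.85) = 8.820 g → mol O = 0.5513
Smallest is S at 0.2756 mol; normalising gives C 2.000, H 5.001, O 2.000, S 1.000
→ C2H5O2S

C2H5O2S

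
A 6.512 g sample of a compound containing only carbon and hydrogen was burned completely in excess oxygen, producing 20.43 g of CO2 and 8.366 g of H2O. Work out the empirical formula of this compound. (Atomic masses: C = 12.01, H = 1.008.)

CH2

mol C = 20.43 / 44.01 = 0.4642; mass C = 0.4642 × 12.01 = 5.575 g
mol H = 2 × (8.366 / 18.02) = 0.9285; mass H = 0.9285 × 1.008 = 0.9360 g
Ratios (÷ 0.4642): C 1.000, H 2.000
→ CH2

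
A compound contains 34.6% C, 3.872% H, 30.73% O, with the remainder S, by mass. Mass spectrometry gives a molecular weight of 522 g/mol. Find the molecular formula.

Assume 100 g: 34.6 g C, 3.872 g H, 30.73 g O, 30.798 g S.
C: 34.6 g ÷ 12.01 g/mol = 2.881 mol
H: 3.872 g ÷ 1.008 g/mol = 3.841 mol
O: 30.73 g ÷ 16.00 g/mol = 1.921 mol
S: 30.798 g ÷ 32.07 g/mol = 0.9603 mol
Divide by the smallest (0.9603 mol S): C 3.000, H 4.000, O 2.000, S 1.000
→ C3H4O2S
Empirical-formula mass = 104.13 g/mol
n = 522 / 104.13 = 5.01 ≈ 5
Molecular formula = (C3H4O2S)×5 = C15H20O10S5

C15H20O10S5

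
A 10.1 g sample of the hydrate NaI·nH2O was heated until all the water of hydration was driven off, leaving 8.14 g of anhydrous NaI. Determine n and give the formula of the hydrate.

NaI·2H2O

Mass of water lost = 10.1 − 8.14 = 1.96 g → 1.96 / 18.02 = 0.1088 mol H2O
Molar mass of NaI = 149.89 g/mol → mol NaI = 8.14 / 149.89 = 0.05431
n = 0.1088 / 0.05431 = 2.00 ≈ 2 → NaI·2H2O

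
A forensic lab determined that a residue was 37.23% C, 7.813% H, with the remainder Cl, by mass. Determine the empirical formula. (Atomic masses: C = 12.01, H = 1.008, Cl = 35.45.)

C2H5Cl

Assume 100 g: 37.23 g C, 7.813 g H, 54.957 g Cl.
n(C) = 37.23/12.01 = 3.1, n(H) = 7.813/1.008 = 7.751, n(Cl) = 54.957/35.45 = 1.55
Smallest is Cl at 1.55 mol; normalising gives C 2.000, H 5.000, Cl 1.000
≈ 2:5:1 → C2H5Cl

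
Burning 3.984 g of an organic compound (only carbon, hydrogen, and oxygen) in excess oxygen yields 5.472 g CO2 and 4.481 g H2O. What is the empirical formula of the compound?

mol C = 5.472 / 44.01 = 0.1243; mass C = 0.1243 × 12.01 = 1.493 g
mol H = 2 × (4.481 / 18.02) = 0.4973; mass H = 0.4973 × 1.008 = 0.5013 g
mass O = 3.984 − (1.995) = 1.989 g → mol O = 0.1243
Ratios (÷ 0.1243): C 1.000, H 4.000, O 1.000
→ CH4O

CH4O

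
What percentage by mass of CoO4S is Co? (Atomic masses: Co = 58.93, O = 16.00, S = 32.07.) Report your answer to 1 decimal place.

38.0%

Molar mass = 1(58.93) + 4(16.00) + 1(32.07) = 155.000 g/mol
Mass of Co per mole = 1 × 58.93 = 58.930 g
% Co = 58.930 / 155.000 × 100 = 38.0%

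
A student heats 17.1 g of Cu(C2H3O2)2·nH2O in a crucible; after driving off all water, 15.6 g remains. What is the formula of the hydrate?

Cu(C2H3O2)2·H2O

Mass of water lost = 17.1 − 15.6 = 1.5 g → 1.5 / 18.02 = 0.08324 mol H2O
Molar mass of Cu(C2H3O2)2 = 181.64 g/mol → mol Cu(C2H3O2)2 = 15.6 / 181.64 = 0.08589
n = 0.08324 / 0.08589 = 0.97 ≈ 1 → Cu(C2H3O2)2·H2O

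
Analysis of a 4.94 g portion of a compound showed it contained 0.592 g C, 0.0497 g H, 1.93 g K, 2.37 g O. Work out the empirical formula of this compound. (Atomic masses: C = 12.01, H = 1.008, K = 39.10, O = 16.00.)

CHKO3

n(C) = 0.592/12.01 = 0.04929, n(H) = 0.0497/1.008 = 0.04931, n(K) = 1.93/39.10 = 0.04936, n(O) = 2.37/16.00 = 0.1481
Ratios (÷ 0.04929): C 1.000, H 1.000, K 1.001, O 3.005
Ratio ≈ 1:1:1:3, so the empirical formula is CHKO3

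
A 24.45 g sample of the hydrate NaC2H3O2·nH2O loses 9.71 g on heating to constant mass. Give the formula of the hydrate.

Mass of anhydrous NaC2H3O2 = 24.45 − 9.71 = 14.74 g
mol H2O = 9.71 / 18.02 = 0.5388
Molar mass of NaC2H3O2 = 82.03 g/mol → mol NaC2H3O2 = 14.74 / 82.03 = 0.1797
n = 0.5388 / 0.1797 = 3.00 ≈ 3 → NaC2H3O2·3H2O

NaC2H3O2·3H2O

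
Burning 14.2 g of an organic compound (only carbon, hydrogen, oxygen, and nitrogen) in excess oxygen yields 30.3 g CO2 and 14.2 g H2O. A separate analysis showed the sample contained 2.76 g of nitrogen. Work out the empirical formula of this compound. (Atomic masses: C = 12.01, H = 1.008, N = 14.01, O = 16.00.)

C7H16N2O

mol C = 30.3 / 44.01 = 0.6885; mass C = 0.6885 × 12.01 = 8.269 g
mol H = 2 × (14.2 / 18.02) = 1.576; mass H = 1.576 × 1.008 = 1.589 g
mol N = 2.76 / 14.01 = 0.1970
mass O = 14.2 − (12.62) = 1.583 g → mol O = 0.09892
Divide by the smallest (0.09892 mol O): C 6.960, H 15.932, N 1.992, O 1.000
→ C7H16N2O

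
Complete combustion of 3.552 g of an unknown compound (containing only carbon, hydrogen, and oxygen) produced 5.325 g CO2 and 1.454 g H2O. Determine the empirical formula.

C3H4O3

mol C = 5.325 / 44.01 = 0.1210; mass C = 0.1210 × 12.01 = 1.453 g
mol H = 2 × (1.454 / 18.02) = 0.1614; mass H = 0.1614 × 1.008 = 0.1627 g
mass O = 3.552 − (1.616) = 1.936 g → mol O = 0.1210
Ratios (÷ 0.121): C 1.000, H 1.334, O 1.000
Multiply by 3: C 3.00, H 4.00, O 3.00 → C3H4O3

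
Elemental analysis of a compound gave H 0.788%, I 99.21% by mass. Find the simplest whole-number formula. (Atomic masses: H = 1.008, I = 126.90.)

HI

Assume 100 g: 0.788 g H, 99.21 g I.
Moles — H: 0.788 / 1.008 = 0.7817 mol; I: 99.21 / 126.90 = 0.7818 mol
Divide by the smallest (0.7817 mol H): H 1.000, I 1.000
≈ 1:1 → HI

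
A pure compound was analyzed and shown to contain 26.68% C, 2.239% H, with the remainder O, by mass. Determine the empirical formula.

CHO2

Assume 100 g: 26.68 g C, 2.239 g H, 71.081 g O.
n(C) = 26.68/12.01 = 2.221, n(H) = 2.239/1.008 = 2.221, n(O) = 71.081/16.00 = 4.443
Divide by the smallest (2.221 mol H): C 1.000, H 1.000, O 2.000
→ CHO2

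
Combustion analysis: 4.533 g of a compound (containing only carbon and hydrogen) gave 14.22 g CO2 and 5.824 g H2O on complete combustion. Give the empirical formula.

CH2

mol C = 14.22 / 44.01 = 0.3231; mass C = 0.3231 × 12.01 = 3.881 g
mol H = 2 × (5.824 / 18.02) = 0.6464; mass H = 0.6464 × 1.008 = 0.6516 g
Ratios (÷ 0.3231): C 1.000, H 2.001
≈ 1:2 → CH2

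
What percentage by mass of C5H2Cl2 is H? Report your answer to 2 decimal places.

1.52%

Molar mass = 5(12.01) + 2(1.008) + 2(35.45) = 132.966 g/mol
Mass of H per mole = 2 × 1.008 = 2.016 g
% H = 2.016 / 132.966 × 100 = 1.52%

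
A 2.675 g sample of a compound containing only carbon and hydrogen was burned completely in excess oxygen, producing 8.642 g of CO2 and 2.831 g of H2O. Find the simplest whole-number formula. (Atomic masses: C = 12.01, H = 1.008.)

C5H8

mol C = 8.642 / 44.01 = 0.1964; mass C = 0.1964 × 12.01 = 2.358 g
mol H = 2 × (2.831 / 18.02) = 0.3142; mass H = 0.3142 × 1.008 = 0.3167 g
Smallest is C at 0.1964 mol; normalising gives C 1.000, H 1.600
Scaling by 5: C 5.00, H 8.00 → C5H8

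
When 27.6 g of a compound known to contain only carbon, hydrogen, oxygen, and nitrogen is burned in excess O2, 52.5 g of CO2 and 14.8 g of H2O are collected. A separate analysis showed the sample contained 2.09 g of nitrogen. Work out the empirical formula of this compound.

C8H11NO4

mol C = 52.5 / 44.01 = 1.193; mass C = 1.193 × 12.01 = 14.33 g
mol H = 2 × (14.8 / 18.02) = 1.643; mass H = 1.643 × 1.008 = 1.656 g
mol N = 2.09 / 14.01 = 0.1492
mass O = 27.6 − (18.07) = 9.527 g → mol O = 0.5955
Divide by the smallest (0.1492 mol N): C 7.996, H 11.011, N 1.000, O 3.992
→ C8H11NO4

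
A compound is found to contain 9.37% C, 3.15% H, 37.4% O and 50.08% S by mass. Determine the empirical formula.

Assume 100 g: 9.37 g C, 3.15 g H, 37.4 g O, 50.08 g S.
Moles — C: 9.37 / 12.01 = 0.7802 mol; H: 3.15 / 1.008 = 3.125 mol; O: 37.4 / 16.00 = 2.337 mol; S: 50.08 / 32.07 = 1.562 mol
Smallest is C at 0.7802 mol; normalising gives C 1.000, H 4.005, O 2.996, S 2.002
Ratio ≈ 1:4:3:2, so the empirical formula is CH4O3S2

CH4O3S2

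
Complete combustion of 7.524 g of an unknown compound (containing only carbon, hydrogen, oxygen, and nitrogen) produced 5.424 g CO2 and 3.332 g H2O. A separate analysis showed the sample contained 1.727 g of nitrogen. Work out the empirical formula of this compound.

mol C = 5.424 / 44.01 = 0.1232; mass C = 0.1232 × 12.01 = 1.480 g
mol H = 2 × (3.332 / 18.02) = 0.3698; mass H = 0.3698 × 1.008 = 0.3728 g
mol N = 1.727 / 14.01 = 0.1233
mass O = 7.524 − (3.580) = 3.944 g → mol O = 0.2465
Divide by the smallest (0.1232 mol C): C 1.000, H 3.001, N 1.000, O 2.000
≈ 1:3:1:2 → CH3NO2

CH3NO2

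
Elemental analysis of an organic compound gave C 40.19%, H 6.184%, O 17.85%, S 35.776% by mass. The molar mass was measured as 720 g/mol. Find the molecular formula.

Assume 100 g: 40.19 g C, 6.184 g H, 17.85 g O, 35.776 g S.
C: 40.19 g ÷ 12.01 g/mol = 3.346 mol
H: 6.184 g ÷ 1.008 g/mol = 6.135 mol
O: 17.85 g ÷ 16.00 g/mol = 1.116 mol
S: 35.776 g ÷ 32.07 g/mol = 1.116 mol
Divide by the smallest (1.116 mol S): C 3.000, H 5.499, O 1.000, S 1.000
Scaling by 2: C 6.00, H 11.00, O 2.00, S 2.00 → C6H11O2S2
Empirical-formula mass = 179.29 g/mol
n = 720 / 179.29 = 4.02 ≈ 4
Molecular formula = (C6H11O2S2)×4 = C24H44O8S8

C24H44O8S8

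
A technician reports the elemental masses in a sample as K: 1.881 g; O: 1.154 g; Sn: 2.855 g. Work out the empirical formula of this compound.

K2O3Sn

n(K) = 1.881/39.10 = 0.04811, n(O) = 1.154/16.00 = 0.07212, n(Sn) = 2.855/118.71 = 0.02405
Divide by the smallest (0.02405 mol Sn): K 2.000, O 2.999, Sn 1.000
→ K2O3Sn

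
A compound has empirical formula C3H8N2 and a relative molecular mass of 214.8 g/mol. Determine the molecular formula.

C9H24N6

Empirical-formula mass = 72.11 g/mol
n = 214.8 / 72.11 = 2.98 ≈ 3
Molecular formula = (C3H8N2)3 = C9H24N6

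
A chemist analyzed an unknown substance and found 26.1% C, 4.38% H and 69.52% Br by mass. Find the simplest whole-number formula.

Assume 100 g: 26.1 g C, 4.38 g H, 69.52 g Br.
Moles — C: 26.1 / 12.01 = 2.173 mol; H: 4.38 / 1.008 = 4.345 mol; Br: 69.52 / 79.90 = 0.8701 mol
Smallest is Br at 0.8701 mol; normalising gives C 2.498, H 4.994, Br 1.000
Multiply by 2: C 5.00, H 9.99, Br 2.00 → C5H10Br2

C5H10Br2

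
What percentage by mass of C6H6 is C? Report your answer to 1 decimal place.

Molar mass = 6(12.01) + 6(1.008) = 78.108 g/mol
Mass of C per mole = 6 × 12.01 = 72.060 g
% C = 72.060 / 78.108 × 100 = 92.3%

92.3%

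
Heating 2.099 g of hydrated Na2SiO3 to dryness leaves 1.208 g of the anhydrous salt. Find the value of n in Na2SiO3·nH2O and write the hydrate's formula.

Na2SiO3·5H2O

Mass of water lost = 2.099 − 1.208 = 0.891 g → 0.891 / 18.02 = 0.04945 mol H2O
Molar mass of Na2SiO3 = 122.07 g/mol → mol Na2SiO3 = 1.208 / 122.07 = 0.009896
n = 0.04945 / 0.009896 = 5.00 ≈ 5 → Na2SiO3·5H2O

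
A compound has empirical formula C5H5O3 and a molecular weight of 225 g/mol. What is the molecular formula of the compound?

C10H10O6

Empirical-formula mass = 113.09 g/mol
n = 225 / 113.09 = 1.99 ≈ 2
Molecular formula = (C5H5O3)2 = C10H10O6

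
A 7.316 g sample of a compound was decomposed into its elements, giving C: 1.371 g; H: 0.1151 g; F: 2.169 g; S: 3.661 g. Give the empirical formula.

CHFS

C: 1.371 g ÷ 12.01 g/mol = 0.1142 mol
H: 0.1151 g ÷ 1.008 g/mol = 0.1142 mol
F: 2.169 g ÷ 19.00 g/mol = 0.1142 mol
S: 3.661 g ÷ 32.07 g/mol = 0.1142 mol
Smallest is C at 0.1142 mol; normalising gives C 1.000, H 1.000, F 1.000, S 1.000
→ CHFS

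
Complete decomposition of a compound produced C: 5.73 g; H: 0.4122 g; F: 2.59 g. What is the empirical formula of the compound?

C7H6F2

Moles — C: 5.73 / 12.01 = 0.4771 mol; H: 0.4122 / 1.008 = 0.4089 mol; F: 2.59 / 19.00 = 0.1363 mol
Divide by the smallest (0.1363 mol F): C 3.500, H 3.000, F 1.000
Scaling by 2: C 7.00, H 6.00, F 2.00 → C7H6F2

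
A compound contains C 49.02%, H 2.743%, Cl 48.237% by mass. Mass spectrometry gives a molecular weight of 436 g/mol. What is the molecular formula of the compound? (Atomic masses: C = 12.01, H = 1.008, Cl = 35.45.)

C18H12Cl6

Assume 100 g: 49.02 g C, 2.743 g H, 48.237 g Cl.
C: 49.02 g ÷ 12.01 g/mol = 4.082 mol
H: 2.743 g ÷ 1.008 g/mol = 2.721 mol
Cl: 48.237 g ÷ 35.45 g/mol = 1.361 mol
Divide by the smallest (1.361 mol Cl): C 3.000, H 2.000, Cl 1.000
≈ 3:2:1 → C3H2Cl
Empirical-formula mass = 73.50 g/mol
n = 436 / 73.50 = 5.93 ≈ 6
Molecular formula = (C3H2Cl)×6 = C18H12Cl6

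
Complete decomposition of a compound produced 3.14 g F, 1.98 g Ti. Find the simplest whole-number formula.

F: 3.14 g ÷ 19.00 g/mol = 0.1653 mol
Ti: 1.98 g ÷ 47.87 g/mol = 0.04136 mol
Divide by the smallest (0.04136 mol Ti): F 3.996, Ti 1.000
≈ 4:1 → F4Ti

F4Ti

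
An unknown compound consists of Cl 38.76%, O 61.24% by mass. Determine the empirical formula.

Assume 100 g: 38.76 g Cl, 61.24 g O.
n(Cl) = 38.76/35.45 = 1.093, n(O) = 61.24/16.00 = 3.828
Divide by the smallest (1.093 mol Cl): Cl 1.000, O 3.501
×2: Cl 2.00, O 7.00 → Cl2O7

Cl2O7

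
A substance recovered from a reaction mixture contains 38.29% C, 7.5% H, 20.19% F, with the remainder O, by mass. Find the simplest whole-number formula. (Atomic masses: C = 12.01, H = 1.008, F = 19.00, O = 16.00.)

Assume 100 g: 38.29 g C, 7.5 g H, 20.19 g F, 34.02 g O.
n(C) = 38.29/12.01 = 3.188, n(H) = 7.5/1.008 = 7.44, n(F) = 20.19/19.00 = 1.063, n(O) = 34.02/16.00 = 2.126
Ratios (÷ 1.063): C 3.000, H 7.002, F 1.000, O 2.001
→ C3H7FO2

C3H7FO2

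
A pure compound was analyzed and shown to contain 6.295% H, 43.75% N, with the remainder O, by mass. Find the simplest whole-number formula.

H2NO

Assume 100 g: 6.295 g H, 43.75 g N, 49.955 g O.
Moles — H: 6.295 / 1.008 = 6.245 mol; N: 43.75 / 14.01 = 3.123 mol; O: 49.955 / 16.00 = 3.122 mol
Divide by the smallest (3.122 mol O): H 2.000, N 1.000, O 1.000
≈ 2:1:1 → H2NO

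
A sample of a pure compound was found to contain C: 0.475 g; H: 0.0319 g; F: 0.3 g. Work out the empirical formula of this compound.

n(C) = 0.475/12.01 = 0.03955, n(H) = 0.0319/1.008 = 0.03165, n(F) = 0.3/19.00 = 0.01579
Divide by the smallest (0.01579 mol F): C 2.505, H 2.004, F 1.000
×2: C 5.01, H 4.01, F 2.00 → C5H4F2

C5H4F2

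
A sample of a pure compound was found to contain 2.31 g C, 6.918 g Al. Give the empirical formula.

C3Al4

C: 2.31 g ÷ 12.01 g/mol = 0.1923 mol
Al: 6.918 g ÷ 26.98 g/mol = 0.2564 mol
Divide by the smallest (0.1923 mol C): C 1.000, Al 1.333
Scaling by 3: C 3.00, Al 4.00 → C3Al4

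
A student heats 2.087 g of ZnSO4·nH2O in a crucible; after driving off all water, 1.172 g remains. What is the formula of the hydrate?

ZnSO4·7H2O

Mass of water lost = 2.087 − 1.172 = 0.915 g → 0.915 / 18.02 = 0.05078 mol H2O
Molar mass of ZnSO4 = 161.45 g/mol → mol ZnSO4 = 1.172 / 161.45 = 0.007259
n = 0.05078 / 0.007259 = 6.99 ≈ 7 → ZnSO4·7H2O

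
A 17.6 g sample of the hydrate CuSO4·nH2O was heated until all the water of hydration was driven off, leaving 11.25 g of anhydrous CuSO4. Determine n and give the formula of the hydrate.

CuSO4·5H2O

Mass of water lost = 17.6 − 11.25 = 6.35 g → 6.35 / 18.02 = 0.3524 mol H2O
Molar mass of CuSO4 = 159.62 g/mol → mol CuSO4 = 11.25 / 159.62 = 0.07048
n = 0.3524 / 0.07048 = 5.00 ≈ 5 → CuSO4·5H2O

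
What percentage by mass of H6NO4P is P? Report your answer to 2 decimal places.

26.92%

Molar mass = 6(1.008) + 1(14.01) + 4(16.00) + 1(30.97) = 115.028 g/mol
Mass of P per mole = 1 × 30.97 = 30.970 g
% P = 30.970 / 115.028 × 100 = 26.92%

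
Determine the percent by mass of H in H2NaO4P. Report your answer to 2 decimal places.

Molar mass = 2(1.008) + 1(22.99) + 4(16.00) + 1(30.97) = 119.976 g/mol
Mass of H per mole = 2 × 1.008 = 2.016 g
% H = 2.016 / 119.976 × 100 = 1.68%

1.68%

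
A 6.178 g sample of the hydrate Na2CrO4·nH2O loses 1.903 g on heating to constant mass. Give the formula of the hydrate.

Mass of anhydrous Na2CrO4 = 6.178 − 1.903 = 4.275 g
mol H2O = 1.903 / 18.02 = 0.1056
Molar mass of Na2CrO4 = 161.98 g/mol → mol Na2CrO4 = 4.275 / 161.98 = 0.02639
n = 0.1056 / 0.02639 = 4.00 ≈ 4 → Na2CrO4·4H2O

Na2CrO4·4H2O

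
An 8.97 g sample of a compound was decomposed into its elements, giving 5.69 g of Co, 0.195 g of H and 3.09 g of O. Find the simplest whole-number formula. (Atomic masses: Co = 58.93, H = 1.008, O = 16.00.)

Co: 5.69 g ÷ 58.93 g/mol = 0.09656 mol
H: 0.195 g ÷ 1.008 g/mol = 0.1935 mol
O: 3.09 g ÷ 16.00 g/mol = 0.1931 mol
Ratios (÷ 0.09656): Co 1.000, H 2.004, O 2.000
Ratio ≈ 1:2:2, so the empirical formula is CoH2O2

CoH2O2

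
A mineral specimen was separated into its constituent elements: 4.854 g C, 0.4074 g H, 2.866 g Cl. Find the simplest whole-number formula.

C5H5Cl

C: 4.854 g ÷ 12.01 g/mol = 0.4042 mol
H: 0.4074 g ÷ 1.008 g/mol = 0.4042 mol
Cl: 2.866 g ÷ 35.45 g/mol = 0.08085 mol
Divide by the smallest (0.08085 mol Cl): C 4.999, H 4.999, Cl 1.000
Ratio ≈ 5:5:1, so the empirical formula is C5H5Cl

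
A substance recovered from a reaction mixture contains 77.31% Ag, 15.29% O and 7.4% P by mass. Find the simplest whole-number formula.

Ag3O4P

Assume 100 g: 77.31 g Ag, 15.29 g O, 7.4 g P.
n(Ag) = 77.31/107.87 = 0.7167, n(O) = 15.29/16.00 = 0.9556, n(P) = 7.4/30.97 = 0.2389
Smallest is P at 0.2389 mol; normalising gives Ag 2.999, O 3.999, P 1.000
→ Ag3O4P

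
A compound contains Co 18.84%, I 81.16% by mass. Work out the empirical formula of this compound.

CoI2

Assume 100 g: 18.84 g Co, 81.16 g I.
Co: 18.84 g ÷ 58.93 g/mol = 0.3197 mol
I: 81.16 g ÷ 126.90 g/mol = 0.6396 mol
Smallest is Co at 0.3197 mol; normalising gives Co 1.000, I 2.000
Ratio ≈ 1:2, so the empirical formula is CoI2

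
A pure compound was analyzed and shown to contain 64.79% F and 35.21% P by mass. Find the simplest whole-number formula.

Assume 100 g: 64.79 g F, 35.21 g P.
Moles — F: 64.79 / 19.00 = 3.41 mol; P: 35.21 / 30.97 = 1.137 mol
Divide by the smallest (1.137 mol P): F 2.999, P 1.000
→ F3P

F3P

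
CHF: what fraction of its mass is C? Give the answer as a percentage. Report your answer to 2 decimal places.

Molar mass = 1(12.01) + 1(1.008) + 1(19.00) = 32.018 g/mol
Mass of C per mole = 1 × 12.01 = 12.010 g
% C = 12.010 / 32.018 × 100 = 37.51%

37.51%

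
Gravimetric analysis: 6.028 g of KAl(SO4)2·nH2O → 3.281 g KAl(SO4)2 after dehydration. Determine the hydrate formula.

Mass of water lost = 6.028 − 3.281 = 2.747 g → 2.747 / 18.02 = 0.1524 mol H2O
Molar mass of KAl(SO4)2 = 258.22 g/mol → mol KAl(SO4)2 = 3.281 / 258.22 = 0.01271
n = 0.1524 / 0.01271 = 12.00 ≈ 12 → KAl(SO4)2·12H2O

KAl(SO4)2·12H2O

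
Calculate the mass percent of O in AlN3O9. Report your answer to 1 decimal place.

Molar mass = 1(26.98) + 3(14.01) + 9(16.00) = 213.010 g/mol
Mass of O per mole = 9 × 16.00 = 144.000 g
% O = 144.000 / 213.010 × 100 = 67.6%

67.6%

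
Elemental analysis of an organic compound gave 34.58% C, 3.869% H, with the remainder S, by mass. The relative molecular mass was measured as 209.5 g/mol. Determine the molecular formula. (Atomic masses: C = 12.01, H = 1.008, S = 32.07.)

C6H8S4

Assume 100 g: 34.58 g C, 3.869 g H, 61.551 g S.
C: 34.58 g ÷ 12.01 g/mol = 2.879 mol
H: 3.869 g ÷ 1.008 g/mol = 3.838 mol
S: 61.551 g ÷ 32.07 g/mol = 1.919 mol
Smallest is S at 1.919 mol; normalising gives C 1.500, H 2.000, S 1.000
Scaling by 2: C 3.00, H 4.00, S 2.00 → C3H4S2
Empirical-formula mass = 104.20 g/mol
n = 209.5 / 104.20 = 2.01 ≈ 2
Molecular formula = (C3H4S2)×2 = C6H8S4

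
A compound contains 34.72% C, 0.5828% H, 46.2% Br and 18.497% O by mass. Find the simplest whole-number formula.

Assume 100 g: 34.72 g C, 0.5828 g H, 46.2 g Br, 18.497 g O.
Moles — C: 34.72 / 12.01 = 2.891 mol; H: 0.5828 / 1.008 = 0.5782 mol; Br: 46.2 / 79.90 = 0.5782 mol; O: 18.497 / 16.00 = 1.156 mol
Divide by the smallest (0.5782 mol H): C 5.000, H 1.000, Br 1.000, O 2.000
≈ 5:1:1:2 → C5HBrO2

C5HBrO2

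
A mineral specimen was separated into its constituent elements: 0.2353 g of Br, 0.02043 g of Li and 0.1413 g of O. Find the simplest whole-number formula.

n(Br) = 0.2353/79.90 = 0.002945, n(Li) = 0.02043/6.94 = 0.002944, n(O) = 0.1413/16.00 = 0.008831
Divide by the smallest (0.002944 mol Li): Br 1.000, Li 1.000, O 3.000
→ BrLiO3

BrLiO3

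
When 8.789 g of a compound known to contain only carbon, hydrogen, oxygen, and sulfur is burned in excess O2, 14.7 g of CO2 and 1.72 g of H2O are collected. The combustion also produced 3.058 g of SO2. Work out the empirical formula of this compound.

mol C = 14.7 / 44.01 = 0.3340; mass C = 0.3340 × 12.01 = 4.012 g
mol H = 2 × (1.72 / 18.02) = 0.1909; mass H = 0.1909 × 1.008 = 0.1924 g
mol S = 3.058 / 64.07 = 0.04773; mass S = 1.531 g
mass O = 8.789 − (5.735) = 3.054 g → mol O = 0.1909
Ratios (÷ 0.04773): C 6.998, H 4.000, O 4.000, S 1.000
Ratio ≈ 7:4:4:1, so the empirical formula is C7H4O4S

C7H4O4S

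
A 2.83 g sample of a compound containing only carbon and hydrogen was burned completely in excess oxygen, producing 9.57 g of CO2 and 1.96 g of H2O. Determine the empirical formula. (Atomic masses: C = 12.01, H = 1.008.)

mol C = 9.57 / 44.01 = 0.2175; mass C = 0.2175 × 12.01 = 2.612 g
mol H = 2 × (1.96 / 18.02) = 0.2175; mass H = 0.2175 × 1.008 = 0.2193 g
Ratios (÷ 0.2175): C 1.000, H 1.000
≈ 1:1 → CH

CH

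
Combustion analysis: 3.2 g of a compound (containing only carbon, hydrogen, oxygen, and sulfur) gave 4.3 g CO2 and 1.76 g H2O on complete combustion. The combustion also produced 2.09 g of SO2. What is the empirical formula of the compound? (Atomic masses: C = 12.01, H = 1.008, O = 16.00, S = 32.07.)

mol C = 4.3 / 44.01 = 0.09771; mass C = 0.09771 × 12.01 = 1.173 g
mol H = 2 × (1.76 / 18.02) = 0.1953; mass H = 0.1953 × 1.008 = 0.1969 g
mol S = 2.09 / 64.07 = 0.03262; mass S = 1.046 g
mass O = 3.2 − (2.416) = 0.7835 g → mol O = 0.04897
Ratios (÷ 0.03262): C 2.995, H 5.988, O 1.501, S 1.000
×2: C 5.99, H 11.98, O 3.00, S 2.00 → C6H12O3S2

C6H12O3S2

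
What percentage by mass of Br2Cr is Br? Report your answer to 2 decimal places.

75.45%

Molar mass = 2(79.90) + 1(52.00) = 211.800 g/mol
Mass of Br per mole = 2 × 79.90 = 159.800 g
% Br = 159.800 / 211.800 × 100 = 75.45%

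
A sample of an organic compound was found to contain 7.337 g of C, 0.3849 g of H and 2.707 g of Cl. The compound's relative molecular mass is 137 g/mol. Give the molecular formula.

C8H5Cl

n(C) = 7.337/12.01 = 0.6109, n(H) = 0.3849/1.008 = 0.3818, n(Cl) = 2.707/35.45 = 0.07636
Ratios (÷ 0.07636): C 8.000, H 5.001, Cl 1.000
Ratio ≈ 8:5:1, so the empirical formula is C8H5Cl
Empirical-formula mass = 136.57 g/mol
n = 137 / 136.57 = 1.00 ≈ 1
Molecular formula = empirical formula = C8H5Cl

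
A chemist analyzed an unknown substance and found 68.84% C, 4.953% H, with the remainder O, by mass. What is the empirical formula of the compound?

Assume 100 g: 68.84 g C, 4.953 g H, 26.207 g O.
n(C) = 68.84/12.01 = 5.732, n(H) = 4.953/1.008 = 4.914, n(O) = 26.207/16.00 = 1.638
Ratios (÷ 1.638): C 3.499, H 3.000, O 1.000
Multiply by 2: C 7.00, H 6.00, O 2.00 → C7H6O2

C7H6O2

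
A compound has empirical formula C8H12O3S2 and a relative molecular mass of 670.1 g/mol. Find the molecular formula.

C24H36O9S6

Empirical-formula mass = 220.32 g/mol
n = 670.1 / 220.32 = 3.04 ≈ 3
Molecular formula = (C8H12O3S2)3 = C24H36O9S6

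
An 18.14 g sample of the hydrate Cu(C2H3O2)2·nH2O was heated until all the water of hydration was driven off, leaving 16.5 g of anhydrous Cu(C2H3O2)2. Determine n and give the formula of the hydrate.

Cu(C2H3O2)2·H2O

Mass of water lost = 18.14 − 16.5 = 1.64 g → 1.64 / 18.02 = 0.09101 mol H2O
Molar mass of Cu(C2H3O2)2 = 181.64 g/mol → mol Cu(C2H3O2)2 = 16.5 / 181.64 = 0.09084
n = 0.09101 / 0.09084 = 1.00 ≈ 1 → Cu(C2H3O2)2·H2O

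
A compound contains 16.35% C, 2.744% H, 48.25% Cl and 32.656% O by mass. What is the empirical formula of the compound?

Assume 100 g: 16.35 g C, 2.744 g H, 48.25 g Cl, 32.656 g O.
C: 16.35 g ÷ 12.01 g/mol = 1.361 mol
H: 2.744 g ÷ 1.008 g/mol = 2.722 mol
Cl: 48.25 g ÷ 35.45 g/mol = 1.361 mol
O: 32.656 g ÷ 16.00 g/mol = 2.041 mol
Smallest is Cl at 1.361 mol; normalising gives C 1.000, H 2.000, Cl 1.000, O 1.500
Multiply by 2: C 2.00, H 4.00, Cl 2.00, O 3.00 → C2H4Cl2O3

C2H4Cl2O3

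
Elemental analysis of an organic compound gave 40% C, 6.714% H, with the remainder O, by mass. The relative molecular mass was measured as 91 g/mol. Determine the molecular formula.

C3H6O3

Assume 100 g: 40 g C, 6.714 g H, 53.286 g O.
n(C) = 40/12.01 = 3.331, n(H) = 6.714/1.008 = 6.661, n(O) = 53.286/16.00 = 3.33
Ratios (÷ 3.33): C 1.000, H 2.000, O 1.000
→ CH2O
Empirical-formula mass = 30.03 g/mol
n = 91 / 30.03 = 3.03 ≈ 3
Molecular formula = (CH2O)×3 = C3H6O3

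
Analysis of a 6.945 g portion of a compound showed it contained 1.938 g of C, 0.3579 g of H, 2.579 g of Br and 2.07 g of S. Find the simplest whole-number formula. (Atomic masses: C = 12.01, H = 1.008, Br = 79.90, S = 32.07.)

Moles — C: 1.938 / 12.01 = 0.1614 mol; H: 0.3579 / 1.008 = 0.3551 mol; Br: 2.579 / 79.90 = 0.03228 mol; S: 2.07 / 32.07 = 0.06455 mol
Smallest is Br at 0.03228 mol; normalising gives C 4.999, H 11.000, Br 1.000, S 2.000
Ratio ≈ 5:11:1:2, so the empirical formula is C5H11BrS2

C5H11BrS2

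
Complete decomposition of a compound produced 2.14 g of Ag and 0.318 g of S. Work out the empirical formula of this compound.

Moles — Ag: 2.14 / 107.87 = 0.01984 mol; S: 0.318 / 32.07 = 0.009916 mol
Divide by the smallest (0.009916 mol S): Ag 2.001, S 1.000
Ratio ≈ 2:1, so the empirical formula is Ag2S

Ag2S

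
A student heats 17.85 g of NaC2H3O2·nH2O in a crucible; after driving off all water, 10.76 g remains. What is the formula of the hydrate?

NaC2H3O2·3H2O

Mass of water lost = 17.85 − 10.76 = 7.09 g → 7.09 / 18.02 = 0.3935 mol H2O
Molar mass of NaC2H3O2 = 82.03 g/mol → mol NaC2H3O2 = 10.76 / 82.03 = 0.1312
n = 0.3935 / 0.1312 = 3.00 ≈ 3 → NaC2H3O2·3H2O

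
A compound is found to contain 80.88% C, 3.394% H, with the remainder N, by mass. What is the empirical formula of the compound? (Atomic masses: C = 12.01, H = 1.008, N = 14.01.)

Assume 100 g: 80.88 g C, 3.394 g H, 15.726 g N.
C: 80.88 g ÷ 12.01 g/mol = 6.734 mol
H: 3.394 g ÷ 1.008 g/mol = 3.367 mol
N: 15.726 g ÷ 14.01 g/mol = 1.122 mol
Smallest is N at 1.122 mol; normalising gives C 6.000, H 3.000, N 1.000
→ C6H3N

C6H3N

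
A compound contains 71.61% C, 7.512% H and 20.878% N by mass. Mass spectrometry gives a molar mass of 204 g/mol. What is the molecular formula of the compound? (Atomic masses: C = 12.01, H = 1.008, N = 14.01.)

C12H15N3

Assume 100 g: 71.61 g C, 7.512 g H, 20.878 g N.
C: 71.61 g ÷ 12.01 g/mol = 5.963 mol
H: 7.512 g ÷ 1.008 g/mol = 7.452 mol
N: 20.878 g ÷ 14.01 g/mol = 1.49 mol
Smallest is N at 1.49 mol; normalising gives C 4.001, H 5.001, N 1.000
→ C4H5N
Empirical-formula mass = 67.09 g/mol
n = 204 / 67.09 = 3.04 ≈ 3
Molecular formula = (C4H5N)×3 = C12H15N3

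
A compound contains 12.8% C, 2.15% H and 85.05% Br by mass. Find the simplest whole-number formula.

Assume 100 g: 12.8 g C, 2.15 g H, 85.05 g Br.
C: 12.8 g ÷ 12.01 g/mol = 1.066 mol
H: 2.15 g ÷ 1.008 g/mol = 2.133 mol
Br: 85.05 g ÷ 79.90 g/mol = 1.064 mol
Smallest is Br at 1.064 mol; normalising gives C 1.001, H 2.004, Br 1.000
≈ 1:2:1 → CH2Br

CH2Br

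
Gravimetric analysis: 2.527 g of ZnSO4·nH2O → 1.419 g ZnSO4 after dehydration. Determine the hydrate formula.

Mass of water lost = 2.527 − 1.419 = 1.108 g → 1.108 / 18.02 = 0.06149 mol H2O
Molar mass of ZnSO4 = 161.45 g/mol → mol ZnSO4 = 1.419 / 161.45 = 0.008789
n = 0.06149 / 0.008789 = 7.00 ≈ 7 → ZnSO4·7H2O

ZnSO4·7H2O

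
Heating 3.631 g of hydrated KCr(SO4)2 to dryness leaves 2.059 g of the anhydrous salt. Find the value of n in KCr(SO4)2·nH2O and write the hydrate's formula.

KCr(SO4)2·12H2O

Mass of water lost = 3.631 − 2.059 = 1.572 g → 1.572 / 18.02 = 0.08724 mol H2O
Molar mass of KCr(SO4)2 = 283.24 g/mol → mol KCr(SO4)2 = 2.059 / 283.24 = 0.007269
n = 0.08724 / 0.007269 = 12.00 ≈ 12 → KCr(SO4)2·12H2O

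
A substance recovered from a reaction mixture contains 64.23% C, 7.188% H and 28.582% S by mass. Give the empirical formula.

Assume 100 g: 64.23 g C, 7.188 g H, 28.582 g S.
n(C) = 64.23/12.01 = 5.348, n(H) = 7.188/1.008 = 7.131, n(S) = 28.582/32.07 = 0.8912
Divide by the smallest (0.8912 mol S): C 6.001, H 8.001, S 1.000
→ C6H8S

C6H8S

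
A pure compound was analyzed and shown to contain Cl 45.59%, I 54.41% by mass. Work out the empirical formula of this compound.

Assume 100 g: 45.59 g Cl, 54.41 g I.
Cl: 45.59 g ÷ 35.45 g/mol = 1.286 mol
I: 54.41 g ÷ 126.90 g/mol = 0.4288 mol
Smallest is I at 0.4288 mol; normalising gives Cl 2.999, I 1.000
→ Cl3I

Cl3I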